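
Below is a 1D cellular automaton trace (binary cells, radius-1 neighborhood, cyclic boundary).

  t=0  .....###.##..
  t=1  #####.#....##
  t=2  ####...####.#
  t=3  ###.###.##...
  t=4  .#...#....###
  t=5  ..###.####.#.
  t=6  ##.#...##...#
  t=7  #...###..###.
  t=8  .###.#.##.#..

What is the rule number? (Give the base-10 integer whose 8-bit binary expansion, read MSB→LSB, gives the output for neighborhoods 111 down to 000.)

147

  ###|#  b7=1 t=0,i=6
  ##.|.  b6=0 t=0,i=7
  #.#|.  b5=0 t=0,i=8
  #..|#  b4=1 t=0,i=11
  .##|.  b3=0 t=0,i=5
  .#.|.  b2=0 t=1,i=6
  ..#|#  b1=1 t=0,i=4
  ...|#  b0=1 t=0,i=0
  bits 10010011 = 147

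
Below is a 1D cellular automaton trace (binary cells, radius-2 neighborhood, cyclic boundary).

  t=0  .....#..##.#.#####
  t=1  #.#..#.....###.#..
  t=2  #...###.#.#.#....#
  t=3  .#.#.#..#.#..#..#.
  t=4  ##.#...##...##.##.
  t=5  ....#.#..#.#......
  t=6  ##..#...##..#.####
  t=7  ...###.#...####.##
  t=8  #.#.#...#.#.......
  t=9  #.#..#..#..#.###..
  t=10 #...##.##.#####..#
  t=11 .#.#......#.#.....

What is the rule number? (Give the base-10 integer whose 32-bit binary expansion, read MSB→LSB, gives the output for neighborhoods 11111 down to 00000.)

  #####|#  b31=1 t=0,i=15
  ####.|.  b30=0 t=0,i=16
  ###.#|.  b29=0 t=1,i=13
  ###..|.  b28=0 t=0,i=17
  ##.##|.  b27=0 t=4,i=14
  ##.#.|.  b26=0 t=0,i=10
  ##..#|.  b25=0 t=6,i=2
  ##...|#  b24=1 t=0,i=0
  #.###|#  b23=1 t=0,i=13
  #.##.|.  b22=0 t=4,i=0
  #.#.#|#  b21=1 t=0,i=11
  #.#..|.  b20=0 t=1,i=2
  #..##|.  b19=0 t=0,i=7
  #..#.|#  b18=1 t=1,i=4
  #...#|.  b17=0 t=2,i=2
  #....|.  b16=0 t=0,i=1
  .####|.  b15=0 t=0,i=14
  .###.|#  b14=1 t=1,i=12
  .##.#|.  b13=0 t=0,i=9
  .##..|.  b12=0 t=2,i=0
  .#.##|#  b11=1 t=0,i=12
  .#.#.|.  b10=0 t=1,i=1
  .#..#|.  b9=0 t=0,i=6
  .#...|#  b8=1 t=1,i=6
  ..###|.  b7=0 t=1,i=11
  ..##.|.  b6=0 t=0,i=8
  ..#.#|#  b5=1 t=1,i=0
  ..#..|#  b4=1 t=0,i=5
  ...##|#  b3=1 t=1,i=10
  ...#.|.  b2=0 t=0,i=4
  ....#|.  b1=0 t=0,i=3
  .....|#  b0=1 t=0,i=2
  bits 10000001101001000100100100111001 = 2175027513

2175027513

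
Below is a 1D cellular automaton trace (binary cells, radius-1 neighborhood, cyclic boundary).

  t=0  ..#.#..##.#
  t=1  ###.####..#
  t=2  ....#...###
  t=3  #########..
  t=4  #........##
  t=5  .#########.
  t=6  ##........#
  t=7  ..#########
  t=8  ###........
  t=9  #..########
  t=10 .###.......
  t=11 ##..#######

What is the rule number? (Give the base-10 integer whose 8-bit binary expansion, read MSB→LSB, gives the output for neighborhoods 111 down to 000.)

  ### -> .   bit 7 = 0  t=1,i=0
  ##. -> .   bit 6 = 0  t=0,i=8
  #.# -> .   bit 5 = 0  t=0,i=3
  #.. -> #   bit 4 = 1  t=0,i=0
  .## -> #   bit 3 = 1  t=0,i=7
  .#. -> #   bit 2 = 1  t=0,i=2
  ..# -> #   bit 1 = 1  t=0,i=1
  ... -> #   bit 0 = 1  t=2,i=1
  bits 00011111 = 31

31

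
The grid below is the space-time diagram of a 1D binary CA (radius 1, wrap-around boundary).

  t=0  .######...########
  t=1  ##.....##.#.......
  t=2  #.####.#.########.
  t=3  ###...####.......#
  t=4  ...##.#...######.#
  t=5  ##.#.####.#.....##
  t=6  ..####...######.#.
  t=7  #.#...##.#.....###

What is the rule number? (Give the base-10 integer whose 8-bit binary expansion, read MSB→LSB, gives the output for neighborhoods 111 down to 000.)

  nb ###: next=.  (t=0,i=2, bit7=0)
  nb ##.: next=.  (t=0,i=6, bit6=0)
  nb #.#: next=#  (t=0,i=0, bit5=1)
  nb #..: next=#  (t=0,i=7, bit4=1)
  nb .##: next=#  (t=0,i=1, bit3=1)
  nb .#.: next=#  (t=1,i=10, bit2=1)
  nb ..#: next=.  (t=0,i=9, bit1=0)
  nb ...: next=#  (t=0,i=8, bit0=1)
  bits 00111101 = 61

61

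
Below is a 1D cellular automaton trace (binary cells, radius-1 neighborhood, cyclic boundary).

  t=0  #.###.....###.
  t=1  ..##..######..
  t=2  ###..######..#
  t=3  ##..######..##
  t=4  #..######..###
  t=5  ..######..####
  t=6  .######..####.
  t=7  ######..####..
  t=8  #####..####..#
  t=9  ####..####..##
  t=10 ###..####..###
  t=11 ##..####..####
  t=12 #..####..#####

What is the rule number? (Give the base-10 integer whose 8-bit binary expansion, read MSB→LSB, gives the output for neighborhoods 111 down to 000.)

  ###|#  b7=1 t=0,i=3
  ##.|.  b6=0 t=0,i=4
  #.#|.  b5=0 t=0,i=1
  #..|.  b4=0 t=0,i=5
  .##|#  b3=1 t=0,i=2
  .#.|.  b2=0 t=0,i=0
  ..#|#  b1=1 t=0,i=9
  ...|#  b0=1 t=0,i=6
  bits 10001011 = 139

139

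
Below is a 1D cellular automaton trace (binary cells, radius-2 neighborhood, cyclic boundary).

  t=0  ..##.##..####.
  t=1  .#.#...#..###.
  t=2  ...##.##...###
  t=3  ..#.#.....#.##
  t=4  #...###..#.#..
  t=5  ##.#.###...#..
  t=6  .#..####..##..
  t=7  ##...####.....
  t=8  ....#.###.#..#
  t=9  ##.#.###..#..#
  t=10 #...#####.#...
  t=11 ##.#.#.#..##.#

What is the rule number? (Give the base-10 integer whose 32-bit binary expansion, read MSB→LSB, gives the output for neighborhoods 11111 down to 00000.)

1385294108

  nb #####: next=.  (t=10,i=6, bit31=0)
  nb ####.: next=#  (t=0,i=11, bit30=1)
  nb ###.#: next=.  (t=8,i=8, bit29=0)
  nb ###..: next=#  (t=0,i=12, bit28=1)
  nb ##.##: next=.  (t=0,i=4, bit27=0)
  nb ##.#.: next=.  (t=5,i=2, bit26=0)
  nb ##..#: next=#  (t=0,i=7, bit25=1)
  nb ##...: next=.  (t=0,i=13, bit24=0)
  nb #.###: next=#  (t=5,i=5, bit23=1)
  nb #.##.: next=.  (t=0,i=5, bit22=0)
  nb #.#.#: next=.  (t=5,i=3, bit21=0)
  nb #.#..: next=#  (t=1,i=3, bit20=1)
  nb #..##: next=.  (t=0,i=8, bit19=0)
  nb #..#.: next=.  (t=1,i=0, bit18=0)
  nb #...#: next=.  (t=0,i=0, bit17=0)
  nb #....: next=#  (t=3,i=6, bit16=1)
  nb .####: next=#  (t=0,i=10, bit15=1)
  nb .###.: next=#  (t=1,i=11, bit14=1)
  nb .##.#: next=#  (t=0,i=3, bit13=1)
  nb .##..: next=.  (t=0,i=6, bit12=0)
  nb .#.##: next=#  (t=3,i=11, bit11=1)
  nb .#.#.: next=.  (t=1,i=2, bit10=0)
  nb .#..#: next=.  (t=1,i=8, bit9=0)
  nb .#...: next=#  (t=1,i=4, bit8=1)
  nb ..###: next=.  (t=0,i=9, bit7=0)
  nb ..##.: next=.  (t=0,i=2, bit6=0)
  nb ..#.#: next=.  (t=1,i=1, bit5=0)
  nb ..#..: next=#  (t=1,i=7, bit4=1)
  nb ...##: next=#  (t=0,i=1, bit3=1)
  nb ...#.: next=#  (t=1,i=6, bit2=1)
  nb ....#: next=.  (t=3,i=8, bit1=0)
  nb .....: next=.  (t=3,i=7, bit0=0)
  bits 01010010100100011110100100011100 = 1385294108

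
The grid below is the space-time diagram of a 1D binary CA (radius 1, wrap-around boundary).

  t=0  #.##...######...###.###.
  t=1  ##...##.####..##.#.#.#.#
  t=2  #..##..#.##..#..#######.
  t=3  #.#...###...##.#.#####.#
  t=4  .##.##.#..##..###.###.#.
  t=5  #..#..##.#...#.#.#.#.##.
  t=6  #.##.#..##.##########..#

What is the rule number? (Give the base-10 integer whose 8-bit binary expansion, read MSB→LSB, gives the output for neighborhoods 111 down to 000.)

167

  nb ###: next=#  (t=0,i=8, bit7=1)
  nb ##.: next=.  (t=0,i=3, bit6=0)
  nb #.#: next=#  (t=0,i=1, bit5=1)
  nb #..: next=.  (t=0,i=4, bit4=0)
  nb .##: next=.  (t=0,i=2, bit3=0)
  nb .#.: next=#  (t=0,i=0, bit2=1)
  nb ..#: next=#  (t=0,i=6, bit1=1)
  nb ...: next=#  (t=0,i=5, bit0=1)
  bits 10100111 = 167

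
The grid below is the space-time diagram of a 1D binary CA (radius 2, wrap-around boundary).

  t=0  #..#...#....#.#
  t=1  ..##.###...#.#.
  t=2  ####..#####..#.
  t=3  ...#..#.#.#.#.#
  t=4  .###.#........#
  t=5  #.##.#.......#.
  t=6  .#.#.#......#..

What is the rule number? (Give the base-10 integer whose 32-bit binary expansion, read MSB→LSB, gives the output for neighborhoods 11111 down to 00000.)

  [31] ##### => #  t=2,i=8
  [30] ####. => .  t=2,i=2
  [29] ###.# => #  t=4,i=3
  [28] ###.. => #  t=1,i=7
  [27] ##.## => .  t=1,i=4
  [26] ##.#. => .  t=4,i=4
  [25] ##..# => .  t=0,i=1
  [24] ##... => #  t=1,i=8
  [23] #.### => .  t=1,i=5
  [22] #.##. => .  t=0,i=14
  [21] #.#.# => .  t=3,i=8
  [20] #.#.. => #  t=1,i=13
  [19] #..## => .  t=2,i=5
  [18] #..#. => #  t=0,i=2
  [17] #...# => #  t=0,i=5
  [16] #.... => .  t=0,i=9
  [15] .#### => .  t=2,i=1
  [14] .###. => #  t=1,i=6
  [13] .##.# => #  t=1,i=3
  [12] .##.. => .  t=0,i=0
  [11] .#.## => #  t=0,i=13
  [10] .#.#. => .  t=1,i=12
  [9] .#..# => .  t=3,i=4
  [8] .#... => .  t=0,i=4
  [7] ..### => #  t=2,i=6
  [6] ..##. => #  t=1,i=2
  [5] ..#.# => .  t=0,i=12
  [4] ..#.. => #  t=0,i=3
  [3] ...## => #  t=1,i=1
  [2] ...#. => #  t=0,i=6
  [1] ....# => .  t=0,i=10
  [0] ..... => .  t=4,i=8
  bits 10110001000101100110100011011100 = 2971035868

2971035868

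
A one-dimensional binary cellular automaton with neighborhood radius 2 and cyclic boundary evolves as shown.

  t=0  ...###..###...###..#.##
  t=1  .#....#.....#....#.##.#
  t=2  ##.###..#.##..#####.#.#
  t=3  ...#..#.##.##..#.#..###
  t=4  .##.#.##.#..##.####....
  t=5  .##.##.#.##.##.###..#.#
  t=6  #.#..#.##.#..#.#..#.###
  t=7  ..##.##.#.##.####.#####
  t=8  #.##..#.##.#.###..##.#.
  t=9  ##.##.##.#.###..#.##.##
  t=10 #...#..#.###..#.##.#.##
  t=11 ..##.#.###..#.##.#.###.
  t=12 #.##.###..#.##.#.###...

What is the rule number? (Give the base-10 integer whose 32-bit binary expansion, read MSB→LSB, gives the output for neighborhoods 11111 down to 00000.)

1119075942

  nb #####: next=.  (t=2,i=16, bit31=0)
  nb ####.: next=#  (t=2,i=17, bit30=1)
  nb ###.#: next=.  (t=2,i=1, bit29=0)
  nb ###..: next=.  (t=0,i=5, bit28=0)
  nb ##.##: next=.  (t=2,i=2, bit27=0)
  nb ##.#.: next=.  (t=1,i=21, bit26=0)
  nb ##..#: next=#  (t=0,i=6, bit25=1)
  nb ##...: next=.  (t=0,i=0, bit24=0)
  nb #.###: next=#  (t=2,i=3, bit23=1)
  nb #.##.: next=.  (t=0,i=21, bit22=0)
  nb #.#.#: next=#  (t=1,i=22, bit21=1)
  nb #.#..: next=#  (t=1,i=1, bit20=1)
  nb #..##: next=.  (t=0,i=7, bit19=0)
  nb #..#.: next=.  (t=0,i=18, bit18=0)
  nb #...#: next=#  (t=0,i=1, bit17=1)
  nb #....: next=#  (t=1,i=3, bit16=1)
  nb .####: next=#  (t=2,i=15, bit15=1)
  nb .###.: next=.  (t=0,i=4, bit14=0)
  nb .##.#: next=#  (t=1,i=20, bit13=1)
  nb .##..: next=#  (t=0,i=22, bit12=1)
  nb .#.##: next=#  (t=0,i=20, bit11=1)
  nb .#.#.: next=#  (t=1,i=0, bit10=1)
  nb .#..#: next=#  (t=3,i=4, bit9=1)
  nb .#...: next=.  (t=1,i=2, bit8=0)
  nb ..###: next=.  (t=0,i=3, bit7=0)
  nb ..##.: next=#  (t=4,i=1, bit6=1)
  nb ..#.#: next=#  (t=0,i=19, bit5=1)
  nb ..#..: next=.  (t=1,i=6, bit4=0)
  nb ...##: next=.  (t=0,i=2, bit3=0)
  nb ...#.: next=#  (t=1,i=5, bit2=1)
  nb ....#: next=#  (t=1,i=4, bit1=1)
  nb .....: next=.  (t=1,i=9, bit0=0)
  bits 01000010101100111011111001100110 = 1119075942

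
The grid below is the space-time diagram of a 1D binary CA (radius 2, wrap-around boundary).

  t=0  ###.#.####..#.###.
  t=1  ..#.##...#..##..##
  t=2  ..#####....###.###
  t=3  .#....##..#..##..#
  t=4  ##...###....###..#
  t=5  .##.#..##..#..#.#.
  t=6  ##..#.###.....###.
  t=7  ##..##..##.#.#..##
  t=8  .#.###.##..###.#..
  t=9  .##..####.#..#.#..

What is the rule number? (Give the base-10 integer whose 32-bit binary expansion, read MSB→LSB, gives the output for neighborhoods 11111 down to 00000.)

  nb #####: next=.  (t=2,i=4, bit31=0)
  nb ####.: next=.  (t=0,i=8, bit30=0)
  nb ###.#: next=#  (t=0,i=2, bit29=1)
  nb ###..: next=#  (t=0,i=9, bit28=1)
  nb ##.##: next=#  (t=0,i=17, bit27=1)
  nb ##.#.: next=.  (t=0,i=3, bit26=0)
  nb ##..#: next=.  (t=0,i=10, bit25=0)
  nb ##...: next=#  (t=1,i=6, bit24=1)
  nb #.###: next=.  (t=0,i=0, bit23=0)
  nb #.##.: next=#  (t=1,i=4, bit22=1)
  nb #.#.#: next=#  (t=0,i=4, bit21=1)
  nb #.#..: next=#  (t=3,i=1, bit20=1)
  nb #..##: next=#  (t=1,i=11, bit19=1)
  nb #..#.: next=.  (t=0,i=11, bit18=0)
  nb #...#: next=.  (t=1,i=7, bit17=0)
  nb #....: next=.  (t=2,i=8, bit16=0)
  nb .####: next=.  (t=0,i=7, bit15=0)
  nb .###.: next=.  (t=0,i=1, bit14=0)
  nb .##.#: next=.  (t=5,i=2, bit13=0)
  nb .##..: next=#  (t=1,i=5, bit12=1)
  nb .#.##: next=#  (t=0,i=5, bit11=1)
  nb .#.#.: next=#  (t=3,i=0, bit10=1)
  nb .#..#: next=.  (t=1,i=10, bit9=0)
  nb .#...: next=.  (t=3,i=2, bit8=0)
  nb ..###: next=.  (t=2,i=2, bit7=0)
  nb ..##.: next=#  (t=1,i=12, bit6=1)
  nb ..#.#: next=#  (t=0,i=12, bit5=1)
  nb ..#..: next=.  (t=1,i=9, bit4=0)
  nb ...##: next=#  (t=2,i=10, bit3=1)
  nb ...#.: next=.  (t=1,i=8, bit2=0)
  nb ....#: next=.  (t=2,i=9, bit1=0)
  nb .....: next=#  (t=6,i=11, bit0=1)
  bits 00111001011110000001110001101001 = 964172905

964172905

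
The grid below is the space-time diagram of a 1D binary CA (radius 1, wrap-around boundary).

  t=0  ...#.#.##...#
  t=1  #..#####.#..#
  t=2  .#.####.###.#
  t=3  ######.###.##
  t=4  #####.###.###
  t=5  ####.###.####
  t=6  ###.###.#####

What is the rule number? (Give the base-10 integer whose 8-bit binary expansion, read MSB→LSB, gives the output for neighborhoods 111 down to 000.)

188

  ###|#  b7=1 t=1,i=4
  ##.|.  b6=0 t=0,i=8
  #.#|#  b5=1 t=0,i=4
  #..|#  b4=1 t=0,i=0
  .##|#  b3=1 t=0,i=7
  .#.|#  b2=1 t=0,i=3
  ..#|.  b1=0 t=0,i=2
  ...|.  b0=0 t=0,i=1
  bits 10111100 = 188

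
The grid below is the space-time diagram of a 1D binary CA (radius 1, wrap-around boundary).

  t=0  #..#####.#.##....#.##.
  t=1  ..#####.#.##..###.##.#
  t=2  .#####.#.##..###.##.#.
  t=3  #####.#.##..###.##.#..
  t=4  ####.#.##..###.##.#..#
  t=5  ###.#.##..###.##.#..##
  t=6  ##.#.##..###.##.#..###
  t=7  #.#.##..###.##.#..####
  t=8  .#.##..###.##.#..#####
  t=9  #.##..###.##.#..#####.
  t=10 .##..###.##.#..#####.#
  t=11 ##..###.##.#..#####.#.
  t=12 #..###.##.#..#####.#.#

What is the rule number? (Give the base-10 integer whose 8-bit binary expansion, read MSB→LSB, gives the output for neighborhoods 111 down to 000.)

  nb ###: next=#  (t=0,i=4, bit7=1)
  nb ##.: next=.  (t=0,i=7, bit6=0)
  nb #.#: next=#  (t=0,i=8, bit5=1)
  nb #..: next=.  (t=0,i=1, bit4=0)
  nb .##: next=#  (t=0,i=3, bit3=1)
  nb .#.: next=.  (t=0,i=0, bit2=0)
  nb ..#: next=#  (t=0,i=2, bit1=1)
  nb ...: next=#  (t=0,i=14, bit0=1)
  bits 10101011 = 171

171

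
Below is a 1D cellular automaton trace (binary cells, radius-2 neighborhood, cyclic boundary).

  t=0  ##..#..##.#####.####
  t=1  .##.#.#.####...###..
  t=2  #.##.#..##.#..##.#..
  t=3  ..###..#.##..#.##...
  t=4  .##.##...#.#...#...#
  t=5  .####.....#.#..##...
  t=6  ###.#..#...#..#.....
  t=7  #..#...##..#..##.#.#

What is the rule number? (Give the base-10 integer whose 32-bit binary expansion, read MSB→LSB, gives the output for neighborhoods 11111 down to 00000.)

516466073

  [31] ##### => .  t=0,i=12
  [30] ####. => .  t=0,i=0
  [29] ###.# => .  t=0,i=14
  [28] ###.. => #  t=0,i=1
  [27] ##.## => #  t=0,i=9
  [26] ##.#. => #  t=1,i=3
  [25] ##..# => #  t=0,i=2
  [24] ##... => .  t=1,i=12
  [23] #.### => #  t=0,i=10
  [22] #.##. => #  t=2,i=2
  [21] #.#.# => .  t=1,i=4
  [20] #.#.. => .  t=2,i=5
  [19] #..## => #  t=0,i=6
  [18] #..#. => .  t=0,i=3
  [17] #...# => .  t=1,i=13
  [16] #.... => .  t=3,i=18
  [15] .#### => #  t=0,i=11
  [14] .###. => .  t=1,i=16
  [13] .##.# => #  t=0,i=8
  [12] .##.. => .  t=3,i=10
  [11] .#.## => .  t=1,i=7
  [10] .#.#. => #  t=1,i=5
  [9] .#..# => .  t=0,i=5
  [8] .#... => #  t=4,i=12
  [7] ..### => #  t=1,i=15
  [6] ..##. => .  t=0,i=7
  [5] ..#.# => .  t=2,i=0
  [4] ..#.. => #  t=0,i=4
  [3] ...## => #  t=1,i=0
  [2] ...#. => .  t=4,i=8
  [1] ....# => .  t=3,i=0
  [0] ..... => #  t=3,i=19
  bits 00011110110010001010010110011001 = 516466073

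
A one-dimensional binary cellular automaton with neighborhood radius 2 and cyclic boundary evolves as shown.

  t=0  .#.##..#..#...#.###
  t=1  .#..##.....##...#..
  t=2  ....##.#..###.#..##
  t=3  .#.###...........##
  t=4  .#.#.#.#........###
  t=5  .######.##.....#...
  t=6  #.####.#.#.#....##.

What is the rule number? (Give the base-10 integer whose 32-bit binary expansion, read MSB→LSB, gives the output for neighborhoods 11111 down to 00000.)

  ##### -> #   bit 31 = 1  t=5,i=3
  ####. -> #   bit 30 = 1  t=5,i=5
  ###.# -> .   bit 29 = 0  t=0,i=18
  ###.. -> #   bit 28 = 1  t=3,i=5
  ##.## -> #   bit 27 = 1  t=5,i=7
  ##.#. -> .   bit 26 = 0  t=0,i=0
  ##..# -> #   bit 25 = 1  t=0,i=5
  ##... -> .   bit 24 = 0  t=1,i=6
  #.### -> #   bit 23 = 1  t=0,i=16
  #.##. -> .   bit 22 = 0  t=0,i=3
  #.#.# -> #   bit 21 = 1  t=0,i=1
  #.#.. -> .   bit 20 = 0  t=2,i=7
  #..## -> .   bit 19 = 0  t=1,i=3
  #..#. -> .   bit 18 = 0  t=0,i=6
  #...# -> #   bit 17 = 1  t=0,i=12
  #.... -> #   bit 16 = 1  t=1,i=7
  .#### -> #   bit 15 = 1  t=5,i=2
  .###. -> .   bit 14 = 0  t=0,i=17
  .##.# -> #   bit 13 = 1  t=2,i=5
  .##.. -> #   bit 12 = 1  t=0,i=4
  .#.## -> .   bit 11 = 0  t=0,i=2
  .#.#. -> #   bit 10 = 1  t=4,i=2
  .#..# -> .   bit 9 = 0  t=0,i=8
  .#... -> #   bit 8 = 1  t=0,i=11
  ..### -> .   bit 7 = 0  t=2,i=10
  ..##. -> #   bit 6 = 1  t=1,i=4
  ..#.# -> .   bit 5 = 0  t=0,i=14
  ..#.. -> .   bit 4 = 0  t=0,i=7
  ...## -> #   bit 3 = 1  t=1,i=10
  ...#. -> .   bit 2 = 0  t=0,i=13
  ....# -> .   bit 1 = 0  t=1,i=9
  ..... -> .   bit 0 = 0  t=1,i=8
  bits 11011010101000111011010101001000 = 3668161864

3668161864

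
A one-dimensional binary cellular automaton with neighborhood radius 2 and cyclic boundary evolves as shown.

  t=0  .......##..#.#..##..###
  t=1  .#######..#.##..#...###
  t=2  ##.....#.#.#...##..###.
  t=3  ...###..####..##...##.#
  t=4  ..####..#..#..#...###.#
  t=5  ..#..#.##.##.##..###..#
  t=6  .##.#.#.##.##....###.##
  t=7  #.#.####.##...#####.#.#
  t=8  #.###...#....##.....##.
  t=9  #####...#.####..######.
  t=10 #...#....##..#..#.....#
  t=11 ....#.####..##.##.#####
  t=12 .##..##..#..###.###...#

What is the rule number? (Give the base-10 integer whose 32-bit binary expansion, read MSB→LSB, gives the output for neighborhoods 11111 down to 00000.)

414543067

  #####|.  b31=0 t=1,i=3
  ####.|.  b30=0 t=1,i=6
  ###.#|.  b29=0 t=1,i=22
  ###..|#  b28=1 t=0,i=22
  ##.##|#  b27=1 t=1,i=0
  ##.#.|.  b26=0 t=3,i=21
  ##..#|.  b25=0 t=0,i=9
  ##...|.  b24=0 t=0,i=0
  #.###|#  b23=1 t=1,i=1
  #.##.|.  b22=0 t=1,i=12
  #.#.#|#  b21=1 t=2,i=9
  #.#..|#  b20=1 t=0,i=13
  #..##|.  b19=0 t=0,i=15
  #..#.|#  b18=1 t=0,i=10
  #...#|.  b17=0 t=1,i=18
  #....|#  b16=1 t=0,i=1
  .####|.  b15=0 t=1,i=2
  .###.|#  b14=1 t=0,i=21
  .##.#|#  b13=1 t=3,i=20
  .##..|.  b12=0 t=0,i=8
  .#.##|#  b11=1 t=1,i=11
  .#.#.|#  b10=1 t=0,i=12
  .#..#|.  b9=0 t=0,i=14
  .#...|.  b8=0 t=1,i=17
  ..###|#  b7=1 t=0,i=20
  ..##.|#  b6=1 t=0,i=7
  ..#.#|.  b5=0 t=0,i=11
  ..#..|#  b4=1 t=1,i=16
  ...##|#  b3=1 t=0,i=6
  ...#.|.  b2=0 t=2,i=6
  ....#|#  b1=1 t=0,i=5
  .....|#  b0=1 t=0,i=2
  bits 00011000101101010110110011011011 = 414543067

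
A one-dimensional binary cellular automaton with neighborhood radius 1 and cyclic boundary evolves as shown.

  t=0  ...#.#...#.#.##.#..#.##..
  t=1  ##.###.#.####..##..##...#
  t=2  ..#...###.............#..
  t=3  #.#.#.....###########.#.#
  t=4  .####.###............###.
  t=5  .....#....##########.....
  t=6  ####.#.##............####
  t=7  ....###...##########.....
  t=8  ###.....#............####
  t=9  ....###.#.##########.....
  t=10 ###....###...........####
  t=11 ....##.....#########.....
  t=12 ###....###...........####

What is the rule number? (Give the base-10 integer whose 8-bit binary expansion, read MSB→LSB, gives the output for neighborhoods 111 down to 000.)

37

  [7] ### => .  t=1,i=0
  [6] ##. => .  t=0,i=14
  [5] #.# => #  t=0,i=4
  [4] #.. => .  t=0,i=6
  [3] .## => .  t=0,i=13
  [2] .#. => #  t=0,i=3
  [1] ..# => .  t=0,i=2
  [0] ... => #  t=0,i=0
  bits 00100101 = 37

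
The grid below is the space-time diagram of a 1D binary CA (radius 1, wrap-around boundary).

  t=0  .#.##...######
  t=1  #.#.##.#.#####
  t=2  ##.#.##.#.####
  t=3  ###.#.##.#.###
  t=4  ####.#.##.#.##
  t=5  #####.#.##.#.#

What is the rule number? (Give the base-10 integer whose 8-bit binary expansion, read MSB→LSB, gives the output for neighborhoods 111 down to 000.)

  ### -> #   bit 7 = 1  t=0,i=9
  ##. -> #   bit 6 = 1  t=0,i=4
  #.# -> #   bit 5 = 1  t=0,i=0
  #.. -> #   bit 4 = 1  t=0,i=5
  .## -> .   bit 3 = 0  t=0,i=3
  .#. -> .   bit 2 = 0  t=0,i=1
  ..# -> #   bit 1 = 1  t=0,i=7
  ... -> .   bit 0 = 0  t=0,i=6
  bits 11110010 = 242

242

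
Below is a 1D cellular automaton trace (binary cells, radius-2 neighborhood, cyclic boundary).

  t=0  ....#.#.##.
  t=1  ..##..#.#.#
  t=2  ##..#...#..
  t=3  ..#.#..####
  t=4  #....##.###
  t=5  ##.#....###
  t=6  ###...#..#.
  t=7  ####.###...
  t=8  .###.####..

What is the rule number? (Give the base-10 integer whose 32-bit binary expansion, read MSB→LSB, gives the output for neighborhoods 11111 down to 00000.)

2011742742

  [31] ##### => .  t=5,i=10
  [30] ####. => #  t=3,i=9
  [29] ###.# => #  t=5,i=1
  [28] ###.. => #  t=3,i=10
  [27] ##.## => .  t=4,i=7
  [26] ##.#. => #  t=5,i=2
  [25] ##..# => #  t=1,i=4
  [24] ##... => #  t=0,i=10
  [23] #.### => #  t=4,i=8
  [22] #.##. => #  t=0,i=8
  [21] #.#.# => #  t=0,i=6
  [20] #.#.. => .  t=1,i=10
  [19] #..## => #  t=1,i=1
  [18] #..#. => .  t=1,i=5
  [17] #...# => .  t=2,i=6
  [16] #.... => .  t=0,i=0
  [15] .#### => #  t=3,i=8
  [14] .###. => #  t=6,i=1
  [13] .##.# => .  t=4,i=6
  [12] .##.. => .  t=0,i=9
  [11] .#.## => .  t=0,i=7
  [10] .#.#. => .  t=0,i=5
  [9] .#..# => #  t=1,i=0
  [8] .#... => .  t=2,i=5
  [7] ..### => .  t=3,i=7
  [6] ..##. => .  t=1,i=2
  [5] ..#.# => .  t=0,i=4
  [4] ..#.. => #  t=2,i=4
  [3] ...## => .  t=4,i=4
  [2] ...#. => #  t=0,i=3
  [1] ....# => #  t=0,i=2
  [0] ..... => .  t=0,i=1
  bits 01110111111010001100001000010110 = 2011742742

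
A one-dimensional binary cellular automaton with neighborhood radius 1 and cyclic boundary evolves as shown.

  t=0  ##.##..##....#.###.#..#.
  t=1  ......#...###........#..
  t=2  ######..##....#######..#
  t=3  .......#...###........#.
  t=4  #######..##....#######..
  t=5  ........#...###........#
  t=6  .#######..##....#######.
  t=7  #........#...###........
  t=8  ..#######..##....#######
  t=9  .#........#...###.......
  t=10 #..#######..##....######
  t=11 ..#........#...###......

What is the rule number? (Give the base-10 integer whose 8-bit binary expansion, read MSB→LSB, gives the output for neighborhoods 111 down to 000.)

  ###|.  b7=0 t=0,i=16
  ##.|.  b6=0 t=0,i=1
  #.#|.  b5=0 t=0,i=2
  #..|.  b4=0 t=0,i=5
  .##|.  b3=0 t=0,i=0
  .#.|.  b2=0 t=0,i=13
  ..#|#  b1=1 t=0,i=6
  ...|#  b0=1 t=0,i=10
  bits 00000011 = 3

3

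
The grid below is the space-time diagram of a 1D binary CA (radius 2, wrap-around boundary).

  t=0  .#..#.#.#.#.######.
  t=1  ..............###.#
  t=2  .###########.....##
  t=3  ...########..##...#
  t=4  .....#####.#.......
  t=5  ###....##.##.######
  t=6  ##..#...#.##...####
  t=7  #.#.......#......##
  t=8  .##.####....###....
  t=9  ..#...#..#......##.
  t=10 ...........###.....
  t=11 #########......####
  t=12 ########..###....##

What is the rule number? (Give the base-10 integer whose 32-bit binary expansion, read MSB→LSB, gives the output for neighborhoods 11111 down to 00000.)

3327205377

  #####|#  b31=1 t=0,i=14
  ####.|#  b30=1 t=0,i=16
  ###.#|.  b29=0 t=1,i=16
  ###..|.  b28=0 t=0,i=17
  ##.##|.  b27=0 t=2,i=0
  ##.#.|#  b26=1 t=1,i=17
  ##..#|#  b25=1 t=0,i=18
  ##...|.  b24=0 t=2,i=12
  #.###|.  b23=0 t=0,i=12
  #.##.|#  b22=1 t=5,i=10
  #.#.#|.  b21=0 t=0,i=6
  #.#..|#  b20=1 t=1,i=18
  #..##|.  b19=0 t=3,i=12
  #..#.|.  b18=0 t=0,i=0
  #...#|.  b17=0 t=3,i=1
  #....|#  b16=1 t=1,i=1
  .####|.  b15=0 t=0,i=13
  .###.|.  b14=0 t=1,i=15
  .##.#|#  b13=1 t=2,i=18
  .##..|.  b12=0 t=3,i=14
  .#.##|.  b11=0 t=0,i=11
  .#.#.|.  b10=0 t=0,i=5
  .#..#|.  b9=0 t=0,i=2
  .#...|.  b8=0 t=1,i=0
  ..###|.  b7=0 t=1,i=14
  ..##.|.  b6=0 t=2,i=17
  ..#.#|.  b5=0 t=0,i=4
  ..#..|.  b4=0 t=0,i=1
  ...##|.  b3=0 t=1,i=13
  ...#.|.  b2=0 t=3,i=17
  ....#|.  b1=0 t=1,i=12
  .....|#  b0=1 t=1,i=2
  bits 11000110010100010010000000000001 = 3327205377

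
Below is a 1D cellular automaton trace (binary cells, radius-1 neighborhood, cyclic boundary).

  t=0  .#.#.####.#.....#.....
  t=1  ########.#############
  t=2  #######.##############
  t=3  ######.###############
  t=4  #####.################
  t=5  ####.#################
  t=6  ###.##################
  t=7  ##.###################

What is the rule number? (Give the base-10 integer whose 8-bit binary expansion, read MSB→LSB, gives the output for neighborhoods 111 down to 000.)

191

  ### -> #   bit 7 = 1  t=0,i=6
  ##. -> .   bit 6 = 0  t=0,i=8
  #.# -> #   bit 5 = 1  t=0,i=2
  #.. -> #   bit 4 = 1  t=0,i=11
  .## -> #   bit 3 = 1  t=0,i=5
  .#. -> #   bit 2 = 1  t=0,i=1
  ..# -> #   bit 1 = 1  t=0,i=0
  ... -> #   bit 0 = 1  t=0,i=12
  bits 10111111 = 191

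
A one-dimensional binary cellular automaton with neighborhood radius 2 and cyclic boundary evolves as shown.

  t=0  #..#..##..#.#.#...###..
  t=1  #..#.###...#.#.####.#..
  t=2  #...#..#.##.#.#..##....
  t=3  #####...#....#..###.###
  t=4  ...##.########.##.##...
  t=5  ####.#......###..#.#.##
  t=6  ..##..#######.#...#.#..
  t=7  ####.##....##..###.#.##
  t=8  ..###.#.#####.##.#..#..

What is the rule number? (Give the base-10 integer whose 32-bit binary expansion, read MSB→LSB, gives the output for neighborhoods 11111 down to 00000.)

  #####|.  b31=0 t=3,i=0
  ####.|#  b30=1 t=1,i=17
  ###.#|#  b29=1 t=1,i=18
  ###..|#  b28=1 t=0,i=20
  ##.##|#  b27=1 t=3,i=19
  ##.#.|.  b26=0 t=1,i=19
  ##..#|.  b25=0 t=0,i=8
  ##...|.  b24=0 t=1,i=8
  #.###|.  b23=0 t=1,i=5
  #.##.|.  b22=0 t=2,i=9
  #.#.#|.  b21=0 t=0,i=12
  #.#..|.  b20=0 t=0,i=14
  #..##|#  b19=1 t=0,i=5
  #..#.|.  b18=0 t=0,i=2
  #...#|#  b17=1 t=0,i=16
  #....|#  b16=1 t=2,i=20
  .####|.  b15=0 t=1,i=16
  .###.|.  b14=0 t=0,i=19
  .##.#|.  b13=0 t=2,i=10
  .##..|#  b12=1 t=0,i=7
  .#.##|#  b11=1 t=1,i=4
  .#.#.|#  b10=1 t=0,i=11
  .#..#|.  b9=0 t=0,i=1
  .#...|#  b8=1 t=0,i=15
  ..###|#  b7=1 t=0,i=18
  ..##.|#  b6=1 t=0,i=6
  ..#.#|.  b5=0 t=0,i=10
  ..#..|#  b4=1 t=0,i=0
  ...##|#  b3=1 t=0,i=17
  ...#.|#  b2=1 t=1,i=10
  ....#|#  b1=1 t=2,i=21
  .....|#  b0=1 t=4,i=0
  bits 01111000000010110001110111011111 = 2013994463

2013994463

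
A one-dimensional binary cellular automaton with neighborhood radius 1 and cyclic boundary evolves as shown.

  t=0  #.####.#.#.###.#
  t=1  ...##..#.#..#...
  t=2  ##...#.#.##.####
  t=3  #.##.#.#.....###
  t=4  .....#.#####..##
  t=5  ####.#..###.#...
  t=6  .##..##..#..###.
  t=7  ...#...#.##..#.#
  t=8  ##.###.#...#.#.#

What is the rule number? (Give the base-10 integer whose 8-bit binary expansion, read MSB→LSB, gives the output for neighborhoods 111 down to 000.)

  nb ###: next=#  (t=0,i=3, bit7=1)
  nb ##.: next=.  (t=0,i=0, bit6=0)
  nb #.#: next=.  (t=0,i=1, bit5=0)
  nb #..: next=#  (t=1,i=5, bit4=1)
  nb .##: next=.  (t=0,i=2, bit3=0)
  nb .#.: next=#  (t=0,i=7, bit2=1)
  nb ..#: next=.  (t=1,i=2, bit1=0)
  nb ...: next=#  (t=1,i=0, bit0=1)
  bits 10010101 = 149

149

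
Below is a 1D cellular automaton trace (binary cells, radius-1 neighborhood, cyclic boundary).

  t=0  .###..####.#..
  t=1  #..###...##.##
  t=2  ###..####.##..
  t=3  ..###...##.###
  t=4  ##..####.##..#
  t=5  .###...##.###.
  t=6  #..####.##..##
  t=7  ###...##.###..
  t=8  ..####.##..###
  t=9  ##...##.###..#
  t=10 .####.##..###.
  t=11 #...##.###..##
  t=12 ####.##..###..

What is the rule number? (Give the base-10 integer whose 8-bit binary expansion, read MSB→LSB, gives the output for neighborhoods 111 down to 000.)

  ###|.  b7=0 t=0,i=2
  ##.|#  b6=1 t=0,i=3
  #.#|#  b5=1 t=0,i=10
  #..|#  b4=1 t=0,i=4
  .##|.  b3=0 t=0,i=1
  .#.|.  b2=0 t=0,i=11
  ..#|#  b1=1 t=0,i=0
  ...|#  b0=1 t=0,i=13
  bits 01110011 = 115

115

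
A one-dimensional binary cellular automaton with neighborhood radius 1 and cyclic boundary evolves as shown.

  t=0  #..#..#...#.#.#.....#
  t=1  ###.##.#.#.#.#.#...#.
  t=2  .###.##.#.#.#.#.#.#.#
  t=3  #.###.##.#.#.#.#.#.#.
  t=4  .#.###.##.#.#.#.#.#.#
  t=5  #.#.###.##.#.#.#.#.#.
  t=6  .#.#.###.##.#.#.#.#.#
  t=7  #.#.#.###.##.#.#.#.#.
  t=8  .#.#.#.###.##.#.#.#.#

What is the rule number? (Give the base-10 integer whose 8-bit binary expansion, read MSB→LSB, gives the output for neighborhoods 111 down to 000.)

  [7] ### => #  t=1,i=1
  [6] ##. => #  t=0,i=0
  [5] #.# => #  t=0,i=11
  [4] #.. => #  t=0,i=1
  [3] .## => .  t=0,i=20
  [2] .#. => .  t=0,i=3
  [1] ..# => #  t=0,i=2
  [0] ... => .  t=0,i=8
  bits 11110010 = 242

242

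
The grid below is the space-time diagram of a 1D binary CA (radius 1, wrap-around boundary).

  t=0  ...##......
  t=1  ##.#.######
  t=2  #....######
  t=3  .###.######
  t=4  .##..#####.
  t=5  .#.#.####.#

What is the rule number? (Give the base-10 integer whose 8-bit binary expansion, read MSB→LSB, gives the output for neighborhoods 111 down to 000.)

153

  nb ###: next=#  (t=1,i=0, bit7=1)
  nb ##.: next=.  (t=0,i=4, bit6=0)
  nb #.#: next=.  (t=1,i=2, bit5=0)
  nb #..: next=#  (t=0,i=5, bit4=1)
  nb .##: next=#  (t=0,i=3, bit3=1)
  nb .#.: next=.  (t=1,i=3, bit2=0)
  nb ..#: next=.  (t=0,i=2, bit1=0)
  nb ...: next=#  (t=0,i=0, bit0=1)
  bits 10011001 = 153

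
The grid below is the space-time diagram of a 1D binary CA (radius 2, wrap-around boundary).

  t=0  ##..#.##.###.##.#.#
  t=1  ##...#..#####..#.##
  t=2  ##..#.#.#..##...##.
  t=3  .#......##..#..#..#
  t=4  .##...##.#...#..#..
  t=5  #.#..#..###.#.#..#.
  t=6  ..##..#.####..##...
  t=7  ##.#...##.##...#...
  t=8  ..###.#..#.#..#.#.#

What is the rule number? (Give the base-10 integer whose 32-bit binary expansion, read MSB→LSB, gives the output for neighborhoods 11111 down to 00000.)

2089835406

  [31] ##### => .  t=1,i=10
  [30] ####. => #  t=1,i=0
  [29] ###.# => #  t=0,i=11
  [28] ###.. => #  t=0,i=1
  [27] ##.## => #  t=0,i=8
  [26] ##.#. => #  t=0,i=15
  [25] ##..# => .  t=0,i=2
  [24] ##... => .  t=1,i=2
  [23] #.### => #  t=0,i=9
  [22] #.##. => .  t=0,i=6
  [21] #.#.# => .  t=0,i=16
  [20] #.#.. => #  t=2,i=8
  [19] #..## => .  t=1,i=7
  [18] #..#. => .  t=0,i=3
  [17] #...# => .  t=1,i=3
  [16] #.... => .  t=3,i=3
  [15] .#### => .  t=1,i=9
  [14] .###. => #  t=0,i=0
  [13] .##.# => .  t=0,i=7
  [12] .##.. => #  t=2,i=1
  [11] .#.## => #  t=0,i=5
  [10] .#.#. => .  t=2,i=5
  [9] .#..# => #  t=1,i=6
  [8] .#... => #  t=3,i=2
  [7] ..### => #  t=1,i=8
  [6] ..##. => .  t=2,i=11
  [5] ..#.# => .  t=0,i=4
  [4] ..#.. => .  t=1,i=5
  [3] ...## => #  t=2,i=15
  [2] ...#. => #  t=1,i=4
  [1] ....# => #  t=3,i=6
  [0] ..... => .  t=3,i=4
  bits 01111100100100000101101110001110 = 2089835406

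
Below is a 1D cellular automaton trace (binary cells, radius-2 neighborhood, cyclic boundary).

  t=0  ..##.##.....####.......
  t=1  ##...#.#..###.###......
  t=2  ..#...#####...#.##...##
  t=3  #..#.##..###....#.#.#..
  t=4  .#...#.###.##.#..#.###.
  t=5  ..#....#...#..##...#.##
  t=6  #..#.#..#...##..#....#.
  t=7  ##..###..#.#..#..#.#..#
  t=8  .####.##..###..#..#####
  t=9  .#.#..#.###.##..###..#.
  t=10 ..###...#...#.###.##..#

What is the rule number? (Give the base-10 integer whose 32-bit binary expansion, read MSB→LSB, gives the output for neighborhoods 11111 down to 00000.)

1406666634

  ##### -> .   bit 31 = 0  t=2,i=8
  ####. -> #   bit 30 = 1  t=0,i=14
  ###.# -> .   bit 29 = 0  t=1,i=12
  ###.. -> #   bit 28 = 1  t=0,i=15
  ##.## -> .   bit 27 = 0  t=0,i=4
  ##.#. -> .   bit 26 = 0  t=4,i=13
  ##..# -> #   bit 25 = 1  t=2,i=0
  ##... -> #   bit 24 = 1  t=0,i=7
  #.### -> #   bit 23 = 1  t=1,i=14
  #.##. -> #   bit 22 = 1  t=0,i=5
  #.#.# -> .   bit 21 = 0  t=3,i=18
  #.#.. -> #   bit 20 = 1  t=1,i=7
  #..## -> #   bit 19 = 1  t=1,i=9
  #..#. -> .   bit 18 = 0  t=2,i=1
  #...# -> .   bit 17 = 0  t=1,i=3
  #.... -> .   bit 16 = 0  t=0,i=8
  .#### -> .   bit 15 = 0  t=0,i=13
  .###. -> .   bit 14 = 0  t=1,i=11
  .##.# -> .   bit 13 = 0  t=0,i=3
  .##.. -> .   bit 12 = 0  t=0,i=6
  .#.## -> .   bit 11 = 0  t=2,i=15
  .#.#. -> #   bit 10 = 1  t=1,i=6
  .#..# -> #   bit 9 = 1  t=1,i=8
  .#... -> #   bit 8 = 1  t=2,i=3
  ..### -> #   bit 7 = 1  t=0,i=12
  ..##. -> .   bit 6 = 0  t=0,i=2
  ..#.# -> .   bit 5 = 0  t=1,i=5
  ..#.. -> .   bit 4 = 0  t=2,i=2
  ...## -> #   bit 3 = 1  t=0,i=1
  ...#. -> .   bit 2 = 0  t=1,i=4
  ....# -> #   bit 1 = 1  t=0,i=0
  ..... -> .   bit 0 = 0  t=0,i=9
  bits 01010011110110000000011110001010 = 1406666634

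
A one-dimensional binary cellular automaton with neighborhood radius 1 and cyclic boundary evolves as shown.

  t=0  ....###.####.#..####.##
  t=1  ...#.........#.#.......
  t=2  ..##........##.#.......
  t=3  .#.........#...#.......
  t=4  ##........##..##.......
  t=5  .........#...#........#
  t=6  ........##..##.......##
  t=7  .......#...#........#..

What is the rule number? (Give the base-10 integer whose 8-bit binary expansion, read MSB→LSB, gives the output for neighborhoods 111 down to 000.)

  ### -> .   bit 7 = 0  t=0,i=5
  ##. -> .   bit 6 = 0  t=0,i=6
  #.# -> .   bit 5 = 0  t=0,i=7
  #.. -> .   bit 4 = 0  t=0,i=0
  .## -> .   bit 3 = 0  t=0,i=4
  .#. -> #   bit 2 = 1  t=0,i=13
  ..# -> #   bit 1 = 1  t=0,i=3
  ... -> .   bit 0 = 0  t=0,i=1
  bits 00000110 = 6

6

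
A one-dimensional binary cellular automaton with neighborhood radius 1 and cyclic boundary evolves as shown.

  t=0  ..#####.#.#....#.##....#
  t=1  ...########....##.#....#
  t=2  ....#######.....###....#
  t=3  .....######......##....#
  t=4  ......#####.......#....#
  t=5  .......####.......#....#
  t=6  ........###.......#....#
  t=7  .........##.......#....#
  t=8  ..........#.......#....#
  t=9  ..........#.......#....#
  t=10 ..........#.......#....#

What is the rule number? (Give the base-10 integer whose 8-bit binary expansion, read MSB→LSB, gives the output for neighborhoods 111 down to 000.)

228

  [7] ### => #  t=0,i=3
  [6] ##. => #  t=0,i=6
  [5] #.# => #  t=0,i=7
  [4] #.. => .  t=0,i=0
  [3] .## => .  t=0,i=2
  [2] .#. => #  t=0,i=8
  [1] ..# => .  t=0,i=1
  [0] ... => .  t=0,i=12
  bits 11100100 = 228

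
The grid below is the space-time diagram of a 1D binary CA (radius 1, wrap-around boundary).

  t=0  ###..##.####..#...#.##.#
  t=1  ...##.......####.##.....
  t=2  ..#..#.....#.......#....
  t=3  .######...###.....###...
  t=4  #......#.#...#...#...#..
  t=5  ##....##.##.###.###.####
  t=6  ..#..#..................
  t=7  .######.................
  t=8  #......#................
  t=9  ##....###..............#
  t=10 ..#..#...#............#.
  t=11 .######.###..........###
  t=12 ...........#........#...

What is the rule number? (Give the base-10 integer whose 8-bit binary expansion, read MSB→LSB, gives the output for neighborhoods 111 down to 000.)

  [7] ### => .  t=0,i=0
  [6] ##. => .  t=0,i=2
  [5] #.# => .  t=0,i=7
  [4] #.. => #  t=0,i=3
  [3] .## => .  t=0,i=5
  [2] .#. => #  t=0,i=14
  [1] ..# => #  t=0,i=4
  [0] ... => .  t=0,i=16
  bits 00010110 = 22

22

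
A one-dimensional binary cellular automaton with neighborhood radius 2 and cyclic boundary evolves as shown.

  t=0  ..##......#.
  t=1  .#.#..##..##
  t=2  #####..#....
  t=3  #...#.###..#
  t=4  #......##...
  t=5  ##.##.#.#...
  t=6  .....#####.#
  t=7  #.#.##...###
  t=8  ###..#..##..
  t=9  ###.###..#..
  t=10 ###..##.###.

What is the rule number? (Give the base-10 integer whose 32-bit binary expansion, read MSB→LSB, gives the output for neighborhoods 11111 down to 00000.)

875845529

  ##### -> .   bit 31 = 0  t=2,i=2
  ####. -> .   bit 30 = 0  t=2,i=3
  ###.# -> #   bit 29 = 1  t=6,i=9
  ###.. -> #   bit 28 = 1  t=2,i=4
  ##.## -> .   bit 27 = 0  t=5,i=2
  ##.#. -> #   bit 26 = 1  t=1,i=0
  ##..# -> .   bit 25 = 0  t=1,i=8
  ##... -> .   bit 24 = 0  t=0,i=4
  #.### -> .   bit 23 = 0  t=3,i=6
  #.##. -> .   bit 22 = 0  t=5,i=3
  #.#.# -> #   bit 21 = 1  t=1,i=1
  #.#.. -> #   bit 20 = 1  t=1,i=3
  #..## -> .   bit 19 = 0  t=1,i=5
  #..#. -> #   bit 18 = 1  t=2,i=6
  #...# -> .   bit 17 = 0  t=0,i=0
  #.... -> .   bit 16 = 0  t=0,i=5
  .#### -> .   bit 15 = 0  t=2,i=1
  .###. -> #   bit 14 = 1  t=3,i=7
  .##.# -> .   bit 13 = 0  t=1,i=11
  .##.. -> #   bit 12 = 1  t=0,i=3
  .#.## -> .   bit 11 = 0  t=3,i=5
  .#.#. -> #   bit 10 = 1  t=1,i=2
  .#..# -> #   bit 9 = 1  t=1,i=4
  .#... -> #   bit 8 = 1  t=0,i=11
  ..### -> #   bit 7 = 1  t=2,i=0
  ..##. -> .   bit 6 = 0  t=0,i=2
  ..#.# -> .   bit 5 = 0  t=3,i=4
  ..#.. -> #   bit 4 = 1  t=0,i=10
  ...## -> #   bit 3 = 1  t=0,i=1
  ...#. -> .   bit 2 = 0  t=0,i=9
  ....# -> .   bit 1 = 0  t=0,i=8
  ..... -> #   bit 0 = 1  t=0,i=6
  bits 00110100001101000101011110011001 = 875845529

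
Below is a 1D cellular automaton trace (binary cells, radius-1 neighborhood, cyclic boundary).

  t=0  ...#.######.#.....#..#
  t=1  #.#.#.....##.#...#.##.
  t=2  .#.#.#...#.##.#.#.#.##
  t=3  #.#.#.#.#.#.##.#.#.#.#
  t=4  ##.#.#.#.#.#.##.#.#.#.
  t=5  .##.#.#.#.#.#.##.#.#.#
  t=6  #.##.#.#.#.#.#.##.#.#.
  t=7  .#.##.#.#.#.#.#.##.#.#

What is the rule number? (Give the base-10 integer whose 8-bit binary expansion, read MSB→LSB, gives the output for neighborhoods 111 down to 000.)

114

  ### -> .   bit 7 = 0  t=0,i=6
  ##. -> #   bit 6 = 1  t=0,i=10
  #.# -> #   bit 5 = 1  t=0,i=4
  #.. -> #   bit 4 = 1  t=0,i=0
  .## -> .   bit 3 = 0  t=0,i=5
  .#. -> .   bit 2 = 0  t=0,i=3
  ..# -> #   bit 1 = 1  t=0,i=2
  ... -> .   bit 0 = 0  t=0,i=1
  bits 01110010 = 114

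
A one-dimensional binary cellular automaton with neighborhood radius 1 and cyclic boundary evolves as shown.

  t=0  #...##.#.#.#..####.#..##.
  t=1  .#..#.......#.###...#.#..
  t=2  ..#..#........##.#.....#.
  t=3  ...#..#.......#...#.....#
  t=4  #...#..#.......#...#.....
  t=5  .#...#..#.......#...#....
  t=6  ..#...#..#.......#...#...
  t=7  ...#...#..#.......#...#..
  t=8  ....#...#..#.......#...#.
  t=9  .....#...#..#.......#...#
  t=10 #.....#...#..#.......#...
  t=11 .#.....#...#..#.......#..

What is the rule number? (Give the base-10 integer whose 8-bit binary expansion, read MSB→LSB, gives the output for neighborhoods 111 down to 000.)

152

  ### -> #   bit 7 = 1  t=0,i=15
  ##. -> .   bit 6 = 0  t=0,i=5
  #.# -> .   bit 5 = 0  t=0,i=6
  #.. -> #   bit 4 = 1  t=0,i=1
  .## -> #   bit 3 = 1  t=0,i=4
  .#. -> .   bit 2 = 0  t=0,i=0
  ..# -> .   bit 1 = 0  t=0,i=3
  ... -> .   bit 0 = 0  t=0,i=2
  bits 10011000 = 152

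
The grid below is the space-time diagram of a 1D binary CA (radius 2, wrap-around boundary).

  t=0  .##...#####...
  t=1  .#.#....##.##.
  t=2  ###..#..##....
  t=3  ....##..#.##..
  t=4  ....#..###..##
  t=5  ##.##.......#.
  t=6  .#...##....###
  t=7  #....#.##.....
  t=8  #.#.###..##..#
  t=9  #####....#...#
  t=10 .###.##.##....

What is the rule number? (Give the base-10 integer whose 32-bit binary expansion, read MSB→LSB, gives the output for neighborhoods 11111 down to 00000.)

  nb #####: next=#  (t=0,i=8, bit31=1)
  nb ####.: next=#  (t=0,i=9, bit30=1)
  nb ###.#: next=.  (t=6,i=13, bit29=0)
  nb ###..: next=.  (t=0,i=10, bit28=0)
  nb ##.##: next=.  (t=1,i=10, bit27=0)
  nb ##.#.: next=#  (t=6,i=0, bit26=1)
  nb ##..#: next=.  (t=1,i=13, bit25=0)
  nb ##...: next=#  (t=0,i=3, bit24=1)
  nb #.###: next=#  (t=8,i=4, bit23=1)
  nb #.##.: next=.  (t=1,i=11, bit22=0)
  nb #.#.#: next=#  (t=8,i=2, bit21=1)
  nb #.#..: next=.  (t=1,i=3, bit20=0)
  nb #..##: next=.  (t=2,i=7, bit19=0)
  nb #..#.: next=#  (t=1,i=0, bit18=1)
  nb #...#: next=.  (t=0,i=4, bit17=0)
  nb #....: next=#  (t=0,i=12, bit16=1)
  nb .####: next=.  (t=0,i=7, bit15=0)
  nb .###.: next=.  (t=2,i=1, bit14=0)
  nb .##.#: next=#  (t=1,i=9, bit13=1)
  nb .##..: next=.  (t=0,i=2, bit12=0)
  nb .#.##: next=#  (t=3,i=9, bit11=1)
  nb .#.#.: next=#  (t=1,i=2, bit10=1)
  nb .#..#: next=.  (t=2,i=6, bit9=0)
  nb .#...: next=.  (t=1,i=4, bit8=0)
  nb ..###: next=.  (t=0,i=6, bit7=0)
  nb ..##.: next=#  (t=0,i=1, bit6=1)
  nb ..#.#: next=#  (t=1,i=1, bit5=1)
  nb ..#..: next=#  (t=2,i=5, bit4=1)
  nb ...##: next=.  (t=0,i=0, bit3=0)
  nb ...#.: next=#  (t=4,i=3, bit2=1)
  nb ....#: next=.  (t=0,i=13, bit1=0)
  nb .....: next=.  (t=3,i=0, bit0=0)
  bits 11000101101001010010110001110100 = 3315936372

3315936372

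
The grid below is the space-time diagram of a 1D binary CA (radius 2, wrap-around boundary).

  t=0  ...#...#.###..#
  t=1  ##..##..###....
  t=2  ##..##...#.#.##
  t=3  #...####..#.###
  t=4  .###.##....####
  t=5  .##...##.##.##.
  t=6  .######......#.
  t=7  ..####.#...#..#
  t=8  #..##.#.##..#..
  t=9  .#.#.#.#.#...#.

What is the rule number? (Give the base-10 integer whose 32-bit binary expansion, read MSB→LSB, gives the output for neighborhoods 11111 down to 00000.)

  nb #####: next=#  (t=6,i=3, bit31=1)
  nb ####.: next=#  (t=2,i=0, bit30=1)
  nb ###.#: next=.  (t=4,i=3, bit29=0)
  nb ###..: next=.  (t=0,i=11, bit28=0)
  nb ##.##: next=.  (t=4,i=0, bit27=0)
  nb ##.#.: next=#  (t=7,i=6, bit26=1)
  nb ##..#: next=.  (t=0,i=12, bit25=0)
  nb ##...: next=#  (t=1,i=11, bit24=1)
  nb #.###: next=#  (t=0,i=9, bit23=1)
  nb #.##.: next=.  (t=4,i=5, bit22=0)
  nb #.#.#: next=.  (t=2,i=11, bit21=0)
  nb #.#..: next=.  (t=7,i=7, bit20=0)
  nb #..##: next=.  (t=1,i=3, bit19=0)
  nb #..#.: next=.  (t=0,i=13, bit18=0)
  nb #...#: next=#  (t=0,i=1, bit17=1)
  nb #....: next=.  (t=1,i=12, bit16=0)
  nb .####: next=#  (t=2,i=14, bit15=1)
  nb .###.: next=#  (t=0,i=10, bit14=1)
  nb .##.#: next=.  (t=5,i=7, bit13=0)
  nb .##..: next=#  (t=1,i=1, bit12=1)
  nb .#.##: next=#  (t=0,i=8, bit11=1)
  nb .#.#.: next=#  (t=2,i=10, bit10=1)
  nb .#..#: next=#  (t=6,i=14, bit9=1)
  nb .#...: next=#  (t=0,i=0, bit8=1)
  nb ..###: next=.  (t=1,i=8, bit7=0)
  nb ..##.: next=#  (t=1,i=0, bit6=1)
  nb ..#.#: next=.  (t=0,i=7, bit5=0)
  nb ..#..: next=.  (t=0,i=3, bit4=0)
  nb ...##: next=#  (t=1,i=14, bit3=1)
  nb ...#.: next=.  (t=0,i=2, bit2=0)
  nb ....#: next=#  (t=1,i=13, bit1=1)
  nb .....: next=.  (t=6,i=9, bit0=0)
  bits 11000101100000101101111101001010 = 3313688394

3313688394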